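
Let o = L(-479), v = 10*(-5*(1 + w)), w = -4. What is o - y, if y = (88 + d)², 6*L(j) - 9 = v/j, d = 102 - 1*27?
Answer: -25451715/958 ≈ -26568.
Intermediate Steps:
d = 75 (d = 102 - 27 = 75)
v = 150 (v = 10*(-5*(1 - 4)) = 10*(-5*(-3)) = 10*15 = 150)
L(j) = 3/2 + 25/j (L(j) = 3/2 + (150/j)/6 = 3/2 + 25/j)
o = 1387/958 (o = 3/2 + 25/(-479) = 3/2 + 25*(-1/479) = 3/2 - 25/479 = 1387/958 ≈ 1.4478)
y = 26569 (y = (88 + 75)² = 163² = 26569)
o - y = 1387/958 - 1*26569 = 1387/958 - 26569 = -25451715/958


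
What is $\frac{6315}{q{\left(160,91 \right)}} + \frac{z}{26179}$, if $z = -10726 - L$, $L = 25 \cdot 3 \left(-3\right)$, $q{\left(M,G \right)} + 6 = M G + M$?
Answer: $\frac{10808671}{385197806} \approx 0.02806$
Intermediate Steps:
$q{\left(M,G \right)} = -6 + M + G M$ ($q{\left(M,G \right)} = -6 + \left(M G + M\right) = -6 + \left(G M + M\right) = -6 + \left(M + G M\right) = -6 + M + G M$)
$L = -225$ ($L = 75 \left(-3\right) = -225$)
$z = -10501$ ($z = -10726 - -225 = -10726 + 225 = -10501$)
$\frac{6315}{q{\left(160,91 \right)}} + \frac{z}{26179} = \frac{6315}{-6 + 160 + 91 \cdot 160} - \frac{10501}{26179} = \frac{6315}{-6 + 160 + 14560} - \frac{10501}{26179} = \frac{6315}{14714} - \frac{10501}{26179} = \frac{10808671}{385197806}$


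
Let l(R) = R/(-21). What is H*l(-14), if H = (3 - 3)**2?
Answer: 0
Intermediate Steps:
l(R) = -R/21 (l(R) = R*(-1/21) = -R/21)
H = 0 (H = 0**2 = 0)
H*l(-14) = 0*(-1/21*(-14)) = 0*(2/3) = 0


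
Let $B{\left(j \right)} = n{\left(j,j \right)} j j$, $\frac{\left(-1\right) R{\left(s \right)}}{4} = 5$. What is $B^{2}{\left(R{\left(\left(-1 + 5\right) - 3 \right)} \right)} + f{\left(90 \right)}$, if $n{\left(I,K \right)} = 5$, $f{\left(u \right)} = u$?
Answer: $4000090$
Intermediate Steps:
$R{\left(s \right)} = -20$ ($R{\left(s \right)} = \left(-4\right) 5 = -20$)
$B{\left(j \right)} = 5 j^{2}$ ($B{\left(j \right)} = 5 j j = 5 j^{2}$)
$B^{2}{\left(R{\left(\left(-1 + 5\right) - 3 \right)} \right)} + f{\left(90 \right)} = \left(5 \left(-20\right)^{2}\right)^{2} + 90 = \left(5 \cdot 400\right)^{2} + 90 = 2000^{2} + 90 = 4000000 + 90 = 4000090$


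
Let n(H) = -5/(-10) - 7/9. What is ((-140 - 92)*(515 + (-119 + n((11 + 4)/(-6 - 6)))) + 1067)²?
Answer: 666941722225/81 ≈ 8.2338e+9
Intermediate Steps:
n(H) = -5/18 (n(H) = -5*(-⅒) - 7*⅑ = ½ - 7/9 = -5/18)
((-140 - 92)*(515 + (-119 + n((11 + 4)/(-6 - 6)))) + 1067)² = ((-140 - 92)*(515 + (-119 - 5/18)) + 1067)² = (-232*(515 - 2147/18) + 1067)² = (-232*7123/18 + 1067)² = (-826268/9 + 1067)² = (-816665/9)² = 666941722225/81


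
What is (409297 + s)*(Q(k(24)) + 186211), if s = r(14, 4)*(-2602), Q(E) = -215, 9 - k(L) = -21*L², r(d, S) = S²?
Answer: 68384219340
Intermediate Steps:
k(L) = 9 + 21*L² (k(L) = 9 - (-21)*L² = 9 + 21*L²)
s = -41632 (s = 4²*(-2602) = 16*(-2602) = -41632)
(409297 + s)*(Q(k(24)) + 186211) = (409297 - 41632)*(-215 + 186211) = 367665*185996 = 68384219340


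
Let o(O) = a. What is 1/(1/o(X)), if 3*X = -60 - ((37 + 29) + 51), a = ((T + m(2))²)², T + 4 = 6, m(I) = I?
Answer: 256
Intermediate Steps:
T = 2 (T = -4 + 6 = 2)
a = 256 (a = ((2 + 2)²)² = (4²)² = 16² = 256)
X = -59 (X = (-60 - ((37 + 29) + 51))/3 = (-60 - (66 + 51))/3 = (-60 - 1*117)/3 = (-60 - 117)/3 = (⅓)*(-177) = -59)
o(O) = 256
1/(1/o(X)) = 1/(1/256) = 256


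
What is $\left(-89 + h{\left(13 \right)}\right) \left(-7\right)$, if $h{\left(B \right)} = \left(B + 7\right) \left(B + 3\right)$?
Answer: $-1617$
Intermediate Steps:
$h{\left(B \right)} = \left(3 + B\right) \left(7 + B\right)$ ($h{\left(B \right)} = \left(7 + B\right) \left(3 + B\right) = \left(3 + B\right) \left(7 + B\right)$)
$\left(-89 + h{\left(13 \right)}\right) \left(-7\right) = \left(-89 + \left(21 + 13^{2} + 10 \cdot 13\right)\right) \left(-7\right) = \left(-89 + \left(21 + 169 + 130\right)\right) \left(-7\right) = \left(-89 + 320\right) \left(-7\right) = 231 \left(-7\right) = -1617$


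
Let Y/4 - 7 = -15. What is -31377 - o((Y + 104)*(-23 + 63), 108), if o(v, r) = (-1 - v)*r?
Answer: 279771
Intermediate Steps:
Y = -32 (Y = 28 + 4*(-15) = 28 - 60 = -32)
o(v, r) = r*(-1 - v)
-31377 - o((Y + 104)*(-23 + 63), 108) = -31377 - (-1)*108*(1 + (-32 + 104)*(-23 + 63)) = -31377 - (-1)*108*(1 + 72*40) = -31377 - (-1)*108*(1 + 2880) = -31377 - (-1)*108*2881 = -31377 - 1*(-311148) = -31377 + 311148 = 279771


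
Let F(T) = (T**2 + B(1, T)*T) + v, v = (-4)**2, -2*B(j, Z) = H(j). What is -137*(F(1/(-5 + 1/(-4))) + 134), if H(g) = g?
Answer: -9070496/441 ≈ -20568.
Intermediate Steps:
B(j, Z) = -j/2
v = 16
F(T) = 16 + T**2 - T/2 (F(T) = (T**2 + (-1/2*1)*T) + 16 = (T**2 - T/2) + 16 = 16 + T**2 - T/2)
-137*(F(1/(-5 + 1/(-4))) + 134) = -137*((16 + (1/(-5 + 1/(-4)))**2 - 1/(2*(-5 + 1/(-4)))) + 134) = -137*((16 + (1/(-5 - 1/4))**2 - 1/(2*(-5 - 1/4))) + 134) = -137*((16 + (1/(-21/4))**2 - 1/(2*(-21/4))) + 134) = -137*((16 + (-4/21)**2 - 1/2*(-4/21)) + 134) = -137*((16 + 16/441 + 2/21) + 134) = -137*(7114/441 + 134) = -137*66208/441 = -9070496/441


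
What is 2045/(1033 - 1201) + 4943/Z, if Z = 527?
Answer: -247291/88536 ≈ -2.7931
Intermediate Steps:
2045/(1033 - 1201) + 4943/Z = 2045/(1033 - 1201) + 4943/527 = 2045/(-168) + 4943*(1/527) = 2045*(-1/168) + 4943/527 = -2045/168 + 4943/527 = -247291/88536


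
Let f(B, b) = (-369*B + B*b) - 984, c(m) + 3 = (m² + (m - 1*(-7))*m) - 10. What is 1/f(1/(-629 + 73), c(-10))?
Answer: -139/136713 ≈ -0.0010167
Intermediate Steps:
c(m) = -13 + m² + m*(7 + m) (c(m) = -3 + ((m² + (m - 1*(-7))*m) - 10) = -3 + ((m² + (m + 7)*m) - 10) = -3 + ((m² + (7 + m)*m) - 10) = -3 + ((m² + m*(7 + m)) - 10) = -3 + (-10 + m² + m*(7 + m)) = -13 + m² + m*(7 + m))
f(B, b) = -984 - 369*B + B*b
1/f(1/(-629 + 73), c(-10)) = 1/(-984 - 369/(-629 + 73) + (-13 + 2*(-10)² + 7*(-10))/(-629 + 73)) = 1/(-984 - 369/(-556) + (-13 + 2*100 - 70)/(-556)) = 1/(-984 - 369*(-1/556) - (-13 + 200 - 70)/556) = 1/(-984 + 369/556 - 1/556*117) = 1/(-984 + 369/556 - 117/556) = 1/(-136713/139) = -139/136713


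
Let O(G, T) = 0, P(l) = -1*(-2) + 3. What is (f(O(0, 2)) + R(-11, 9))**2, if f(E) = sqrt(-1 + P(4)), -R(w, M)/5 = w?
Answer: 3249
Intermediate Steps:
P(l) = 5 (P(l) = 2 + 3 = 5)
R(w, M) = -5*w
f(E) = 2 (f(E) = sqrt(-1 + 5) = sqrt(4) = 2)
(f(O(0, 2)) + R(-11, 9))**2 = (2 - 5*(-11))**2 = (2 + 55)**2 = 57**2 = 3249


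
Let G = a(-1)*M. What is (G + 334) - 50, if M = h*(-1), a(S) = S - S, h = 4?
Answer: 284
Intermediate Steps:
a(S) = 0
M = -4 (M = 4*(-1) = -4)
G = 0 (G = 0*(-4) = 0)
(G + 334) - 50 = (0 + 334) - 50 = 334 - 50 = 284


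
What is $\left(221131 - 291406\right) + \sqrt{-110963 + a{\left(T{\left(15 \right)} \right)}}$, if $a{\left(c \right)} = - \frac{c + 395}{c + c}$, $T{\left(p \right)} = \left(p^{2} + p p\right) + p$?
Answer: $-70275 + \frac{7 i \sqrt{19586265}}{93} \approx -70275.0 + 333.11 i$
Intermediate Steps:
$T{\left(p \right)} = p + 2 p^{2}$ ($T{\left(p \right)} = \left(p^{2} + p^{2}\right) + p = 2 p^{2} + p = p + 2 p^{2}$)
$a{\left(c \right)} = - \frac{395 + c}{2 c}$
$\left(221131 - 291406\right) + \sqrt{-110963 + a{\left(T{\left(15 \right)} \right)}} = \left(221131 - 291406\right) + \sqrt{-110963 + \frac{-395 - 15 \left(1 + 2 \cdot 15\right)}{2 \cdot 15 \left(1 + 2 \cdot 15\right)}} = -70275 + \sqrt{-110963 + \frac{-395 - 15 \left(1 + 30\right)}{2 \cdot 15 \left(1 + 30\right)}} = -70275 + \sqrt{-110963 + \frac{-395 - 15 \cdot 31}{2 \cdot 15 \cdot 31}} = -70275 + \sqrt{-110963 + \frac{-395 - 465}{2 \cdot 465}} = -70275 + \sqrt{-110963 + \frac{1}{2} \cdot \frac{1}{465} \left(-395 - 465\right)} = -70275 + \sqrt{-110963 + \frac{1}{2} \cdot \frac{1}{465} \left(-860\right)} = -70275 + \sqrt{-110963 - \frac{86}{93}} = -70275 + \sqrt{- \frac{10319645}{93}} = -70275 + \frac{7 i \sqrt{19586265}}{93}$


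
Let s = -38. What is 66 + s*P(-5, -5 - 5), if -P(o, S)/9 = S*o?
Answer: 17166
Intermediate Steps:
P(o, S) = -9*S*o
66 + s*P(-5, -5 - 5) = 66 - (-342)*(-5 - 5)*(-5) = 66 - (-342)*(-10)*(-5) = 66 - 38*(-450) = 66 + 17100 = 17166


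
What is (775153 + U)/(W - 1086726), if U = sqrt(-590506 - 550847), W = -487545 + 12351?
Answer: -775153/1561920 - I*sqrt(126817)/520640 ≈ -0.49628 - 0.00068399*I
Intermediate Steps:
W = -475194
U = 3*I*sqrt(126817) (U = sqrt(-1141353) = 3*I*sqrt(126817) ≈ 1068.3*I)
(775153 + U)/(W - 1086726) = (775153 + 3*I*sqrt(126817))/(-475194 - 1086726) = (775153 + 3*I*sqrt(126817))/(-1561920) = (775153 + 3*I*sqrt(126817))*(-1/1561920) = -775153/1561920 - I*sqrt(126817)/520640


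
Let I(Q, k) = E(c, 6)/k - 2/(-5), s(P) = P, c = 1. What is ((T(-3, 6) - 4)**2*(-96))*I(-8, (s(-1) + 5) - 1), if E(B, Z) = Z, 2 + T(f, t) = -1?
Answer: -56448/5 ≈ -11290.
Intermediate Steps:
T(f, t) = -3 (T(f, t) = -2 - 1 = -3)
I(Q, k) = 2/5 + 6/k (I(Q, k) = 6/k - 2/(-5) = 6/k - 2*(-1/5) = 6/k + 2/5 = 2/5 + 6/k)
((T(-3, 6) - 4)**2*(-96))*I(-8, (s(-1) + 5) - 1) = ((-3 - 4)**2*(-96))*(2/5 + 6/((-1 + 5) - 1)) = ((-7)**2*(-96))*(2/5 + 6/(4 - 1)) = (49*(-96))*(2/5 + 6/3) = -4704*(2/5 + 6*(1/3)) = -4704*(2/5 + 2) = -4704*12/5 = -56448/5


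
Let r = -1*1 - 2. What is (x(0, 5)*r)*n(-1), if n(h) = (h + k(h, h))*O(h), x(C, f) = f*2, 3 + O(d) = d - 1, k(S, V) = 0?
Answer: -150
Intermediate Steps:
O(d) = -4 + d (O(d) = -3 + (d - 1) = -3 + (-1 + d) = -4 + d)
x(C, f) = 2*f
n(h) = h*(-4 + h) (n(h) = (h + 0)*(-4 + h) = h*(-4 + h))
r = -3 (r = -1 - 2 = -3)
(x(0, 5)*r)*n(-1) = ((2*5)*(-3))*(-(-4 - 1)) = (10*(-3))*(-1*(-5)) = -30*5 = -150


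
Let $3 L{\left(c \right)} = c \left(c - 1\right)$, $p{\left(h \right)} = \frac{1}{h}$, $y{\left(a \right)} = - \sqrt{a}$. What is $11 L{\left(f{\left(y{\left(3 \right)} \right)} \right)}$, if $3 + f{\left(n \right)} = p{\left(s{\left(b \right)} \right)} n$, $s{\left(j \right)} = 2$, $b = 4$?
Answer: $\frac{187}{4} + \frac{77 \sqrt{3}}{6} \approx 68.978$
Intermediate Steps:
$f{\left(n \right)} = -3 + \frac{n}{2}$
$L{\left(c \right)} = \frac{c \left(-1 + c\right)}{3}$ ($L{\left(c \right)} = \frac{c \left(c - 1\right)}{3} = \frac{c \left(-1 + c\right)}{3}$)
$11 L{\left(f{\left(y{\left(3 \right)} \right)} \right)} = 11 \frac{\left(-3 + \frac{\left(-1\right) \sqrt{3}}{2}\right) \left(-1 - \left(3 - \frac{\left(-1\right) \sqrt{3}}{2}\right)\right)}{3} = 11 \frac{\left(-3 - \frac{\sqrt{3}}{2}\right) \left(-1 - \left(3 + \frac{\sqrt{3}}{2}\right)\right)}{3} = 11 \frac{\left(-3 - \frac{\sqrt{3}}{2}\right) \left(-4 - \frac{\sqrt{3}}{2}\right)}{3} = 11 \frac{\left(-4 - \frac{\sqrt{3}}{2}\right) \left(-3 - \frac{\sqrt{3}}{2}\right)}{3} = \frac{11 \left(-4 - \frac{\sqrt{3}}{2}\right) \left(-3 - \frac{\sqrt{3}}{2}\right)}{3}$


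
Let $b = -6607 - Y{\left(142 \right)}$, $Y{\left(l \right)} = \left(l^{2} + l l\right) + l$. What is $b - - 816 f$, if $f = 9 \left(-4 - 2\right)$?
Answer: $-91141$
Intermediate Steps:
$Y{\left(l \right)} = l + 2 l^{2}$ ($Y{\left(l \right)} = \left(l^{2} + l^{2}\right) + l = 2 l^{2} + l = l + 2 l^{2}$)
$f = -54$ ($f = 9 \left(-4 - 2\right) = 9 \left(-6\right) = -54$)
$b = -47077$ ($b = -6607 - 142 \left(1 + 2 \cdot 142\right) = -6607 - 142 \left(1 + 284\right) = -6607 - 142 \cdot 285 = -6607 - 40470 = -47077$)
$b - - 816 f = -47077 - \left(-816\right) \left(-54\right) = -47077 - 44064 = -91141$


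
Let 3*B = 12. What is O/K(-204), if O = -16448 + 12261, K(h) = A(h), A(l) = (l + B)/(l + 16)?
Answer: -196789/50 ≈ -3935.8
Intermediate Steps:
B = 4 (B = (⅓)*12 = 4)
A(l) = (4 + l)/(16 + l) (A(l) = (l + 4)/(l + 16) = (4 + l)/(16 + l))
K(h) = (4 + h)/(16 + h)
O = -4187
O/K(-204) = -4187*(16 - 204)/(4 - 204) = -4187/(-200/(-188)) = -4187/((-1/188*(-200))) = -4187/50/47 = -4187*47/50 = -196789/50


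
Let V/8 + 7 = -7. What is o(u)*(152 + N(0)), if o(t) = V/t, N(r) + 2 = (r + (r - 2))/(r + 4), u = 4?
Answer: -4186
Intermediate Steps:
V = -112 (V = -56 + 8*(-7) = -56 - 56 = -112)
N(r) = -2 + (-2 + 2*r)/(4 + r) (N(r) = -2 + (r + (r - 2))/(r + 4) = -2 + (r + (-2 + r))/(4 + r) = -2 + (-2 + 2*r)/(4 + r))
o(t) = -112/t
o(u)*(152 + N(0)) = (-112/4)*(152 - 10/(4 + 0)) = (-112*1/4)*(152 - 10/4) = -28*(152 - 10*1/4) = -28*(152 - 5/2) = -28*299/2 = -4186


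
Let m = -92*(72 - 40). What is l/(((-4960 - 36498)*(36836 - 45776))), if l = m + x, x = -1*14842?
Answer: -8893/185317260 ≈ -4.7988e-5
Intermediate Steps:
m = -2944 (m = -92*32 = -2944)
x = -14842
l = -17786 (l = -2944 - 14842 = -17786)
l/(((-4960 - 36498)*(36836 - 45776))) = -17786*1/((-4960 - 36498)*(36836 - 45776)) = -17786/((-41458*(-8940))) = -17786/370634520 = -17786*1/370634520 = -8893/185317260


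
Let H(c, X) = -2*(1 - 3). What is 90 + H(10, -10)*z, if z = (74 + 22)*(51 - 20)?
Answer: 11994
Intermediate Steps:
H(c, X) = 4 (H(c, X) = -2*(-2) = 4)
z = 2976 (z = 96*31 = 2976)
90 + H(10, -10)*z = 90 + 4*2976 = 90 + 11904 = 11994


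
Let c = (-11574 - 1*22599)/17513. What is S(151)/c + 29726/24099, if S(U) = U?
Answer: -20904362413/274511709 ≈ -76.151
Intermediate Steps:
c = -34173/17513 (c = (-11574 - 22599)*(1/17513) = -34173*1/17513 = -34173/17513 ≈ -1.9513)
S(151)/c + 29726/24099 = 151/(-34173/17513) + 29726/24099 = 151*(-17513/34173) + 29726*(1/24099) = -2644463/34173 + 29726/24099 = -20904362413/274511709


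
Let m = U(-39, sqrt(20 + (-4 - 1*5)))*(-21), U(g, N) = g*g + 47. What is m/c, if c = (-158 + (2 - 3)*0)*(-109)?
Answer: -16464/8611 ≈ -1.9120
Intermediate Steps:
U(g, N) = 47 + g**2 (U(g, N) = g**2 + 47 = 47 + g**2)
m = -32928 (m = (47 + (-39)**2)*(-21) = (47 + 1521)*(-21) = 1568*(-21) = -32928)
c = 17222 (c = (-158 - 1*0)*(-109) = (-158 + 0)*(-109) = -158*(-109) = 17222)
m/c = -32928/17222 = -32928*1/17222 = -16464/8611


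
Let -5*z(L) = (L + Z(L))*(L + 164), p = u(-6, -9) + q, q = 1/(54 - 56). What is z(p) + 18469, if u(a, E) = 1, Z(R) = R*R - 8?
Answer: 748301/40 ≈ 18708.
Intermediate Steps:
Z(R) = -8 + R² (Z(R) = R² - 8 = -8 + R²)
q = -½ (q = 1/(-2) = -½ ≈ -0.50000)
p = ½ (p = 1 - ½ = ½ ≈ 0.50000)
z(L) = -(164 + L)*(-8 + L + L²)/5 (z(L) = -(L + (-8 + L²))*(L + 164)/5 = -(-8 + L + L²)*(164 + L)/5 = -(164 + L)*(-8 + L + L²)/5)
z(p) + 18469 = (1312/5 - 33*(½)² - 156/5*½ - (½)³/5) + 18469 = (1312/5 - 33*¼ - 78/5 - ⅕*⅛) + 18469 = (1312/5 - 33/4 - 78/5 - 1/40) + 18469 = 9541/40 + 18469 = 748301/40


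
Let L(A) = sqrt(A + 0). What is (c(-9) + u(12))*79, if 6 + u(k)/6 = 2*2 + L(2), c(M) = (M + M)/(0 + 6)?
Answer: -1185 + 474*sqrt(2) ≈ -514.66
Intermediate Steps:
c(M) = M/3 (c(M) = (2*M)/6 = (2*M)*(1/6) = M/3)
L(A) = sqrt(A)
u(k) = -12 + 6*sqrt(2) (u(k) = -36 + 6*(2*2 + sqrt(2)) = -36 + 6*(4 + sqrt(2)) = -36 + (24 + 6*sqrt(2)) = -12 + 6*sqrt(2))
(c(-9) + u(12))*79 = ((1/3)*(-9) + (-12 + 6*sqrt(2)))*79 = (-3 + (-12 + 6*sqrt(2)))*79 = (-15 + 6*sqrt(2))*79 = -1185 + 474*sqrt(2)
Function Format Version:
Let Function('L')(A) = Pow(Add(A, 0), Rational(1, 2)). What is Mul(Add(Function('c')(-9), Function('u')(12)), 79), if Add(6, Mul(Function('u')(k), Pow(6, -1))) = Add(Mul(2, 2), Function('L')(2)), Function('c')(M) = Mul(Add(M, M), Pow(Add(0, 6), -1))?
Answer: Add(-1185, Mul(474, Pow(2, Rational(1, 2)))) ≈ -514.66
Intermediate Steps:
Function('c')(M) = Mul(Rational(1, 3), M) (Function('c')(M) = Mul(Mul(2, M), Pow(6, -1)) = Mul(Mul(2, M), Rational(1, 6)) = Mul(Rational(1, 3), M))
Function('L')(A) = Pow(A, Rational(1, 2))
Function('u')(k) = Add(-12, Mul(6, Pow(2, Rational(1, 2)))) (Function('u')(k) = Add(-36, Mul(6, Add(Mul(2, 2), Pow(2, Rational(1, 2))))) = Add(-36, Mul(6, Add(4, Pow(2, Rational(1, 2))))) = Add(-36, Add(24, Mul(6, Pow(2, Rational(1, 2))))) = Add(-12, Mul(6, Pow(2, Rational(1, 2)))))
Mul(Add(Function('c')(-9), Function('u')(12)), 79) = Mul(Add(Mul(Rational(1, 3), -9), Add(-12, Mul(6, Pow(2, Rational(1, 2))))), 79) = Mul(Add(-3, Add(-12, Mul(6, Pow(2, Rational(1, 2))))), 79) = Mul(Add(-15, Mul(6, Pow(2, Rational(1, 2)))), 79) = Add(-1185, Mul(474, Pow(2, Rational(1, 2))))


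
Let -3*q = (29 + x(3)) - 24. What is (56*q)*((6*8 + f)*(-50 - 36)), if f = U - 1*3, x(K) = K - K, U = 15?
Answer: 481600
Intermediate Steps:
x(K) = 0
f = 12 (f = 15 - 1*3 = 15 - 3 = 12)
q = -5/3 (q = -((29 + 0) - 24)/3 = -(29 - 24)/3 = -⅓*5 = -5/3 ≈ -1.6667)
(56*q)*((6*8 + f)*(-50 - 36)) = (56*(-5/3))*((6*8 + 12)*(-50 - 36)) = -280*(48 + 12)*(-86)/3 = -5600*(-86) = -280/3*(-5160) = 481600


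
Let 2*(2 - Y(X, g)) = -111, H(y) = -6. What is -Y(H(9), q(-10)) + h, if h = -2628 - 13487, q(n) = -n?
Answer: -32345/2 ≈ -16173.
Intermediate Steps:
h = -16115
Y(X, g) = 115/2 (Y(X, g) = 2 - 1/2*(-111) = 2 + 111/2 = 115/2)
-Y(H(9), q(-10)) + h = -1*115/2 - 16115 = -115/2 - 16115 = -32345/2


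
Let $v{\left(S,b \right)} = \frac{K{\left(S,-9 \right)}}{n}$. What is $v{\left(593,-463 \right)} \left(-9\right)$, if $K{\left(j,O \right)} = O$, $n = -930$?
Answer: $- \frac{27}{310} \approx -0.087097$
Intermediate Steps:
$v{\left(S,b \right)} = \frac{3}{310}$ ($v{\left(S,b \right)} = - \frac{9}{-930} = \left(-9\right) \left(- \frac{1}{930}\right) = \frac{3}{310}$)
$v{\left(593,-463 \right)} \left(-9\right) = \frac{3}{310} \left(-9\right) = - \frac{27}{310}$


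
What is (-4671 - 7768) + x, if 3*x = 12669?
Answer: -8216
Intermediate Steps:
x = 4223 (x = (⅓)*12669 = 4223)
(-4671 - 7768) + x = (-4671 - 7768) + 4223 = -12439 + 4223 = -8216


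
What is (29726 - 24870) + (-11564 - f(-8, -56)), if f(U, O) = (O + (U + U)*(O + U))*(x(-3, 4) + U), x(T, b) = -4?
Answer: 4908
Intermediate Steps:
f(U, O) = (-4 + U)*(O + 2*U*(O + U)) (f(U, O) = (O + (U + U)*(O + U))*(-4 + U) = (O + (2*U)*(O + U))*(-4 + U) = (O + 2*U*(O + U))*(-4 + U) = (-4 + U)*(O + 2*U*(O + U)))
(29726 - 24870) + (-11564 - f(-8, -56)) = (29726 - 24870) + (-11564 - (-8*(-8)² - 4*(-56) + 2*(-8)³ - 7*(-56)*(-8) + 2*(-56)*(-8)²)) = 4856 + (-11564 - (-8*64 + 224 + 2*(-512) - 3136 + 2*(-56)*64)) = 4856 + (-11564 - (-512 + 224 - 1024 - 3136 - 7168)) = 4856 + (-11564 - 1*(-11616)) = 4856 + (-11564 + 11616) = 4856 + 52 = 4908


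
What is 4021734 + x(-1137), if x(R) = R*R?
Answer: 5314503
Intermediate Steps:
x(R) = R**2
4021734 + x(-1137) = 4021734 + (-1137)**2 = 4021734 + 1292769 = 5314503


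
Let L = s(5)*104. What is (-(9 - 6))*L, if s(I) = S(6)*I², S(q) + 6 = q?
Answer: 0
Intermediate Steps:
S(q) = -6 + q
s(I) = 0 (s(I) = (-6 + 6)*I² = 0*I² = 0)
L = 0 (L = 0*104 = 0)
(-(9 - 6))*L = -(9 - 6)*0 = -1*3*0 = -3*0 = 0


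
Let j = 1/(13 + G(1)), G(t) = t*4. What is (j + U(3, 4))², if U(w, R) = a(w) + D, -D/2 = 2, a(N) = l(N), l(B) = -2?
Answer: 10201/289 ≈ 35.298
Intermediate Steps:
a(N) = -2
D = -4 (D = -2*2 = -4)
G(t) = 4*t
U(w, R) = -6 (U(w, R) = -2 - 4 = -6)
j = 1/17 (j = 1/(13 + 4*1) = 1/(13 + 4) = 1/17 ≈ 0.058824)
(j + U(3, 4))² = (1/17 - 6)² = (-101/17)² = 10201/289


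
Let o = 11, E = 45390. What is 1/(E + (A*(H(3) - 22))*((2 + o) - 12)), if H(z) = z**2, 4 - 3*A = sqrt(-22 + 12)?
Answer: 204177/9264055807 - 39*I*sqrt(10)/18528111614 ≈ 2.204e-5 - 6.6563e-9*I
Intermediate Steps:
A = 4/3 - I*sqrt(10)/3 (A = 4/3 - sqrt(-22 + 12)/3 = 4/3 - I*sqrt(10)/3 ≈ 1.3333 - 1.0541*I)
1/(E + (A*(H(3) - 22))*((2 + o) - 12)) = 1/(45390 + ((4/3 - I*sqrt(10)/3)*(3**2 - 22))*((2 + 11) - 12)) = 1/(45390 + ((4/3 - I*sqrt(10)/3)*(9 - 22))*(13 - 12)) = 1/(45390 + ((4/3 - I*sqrt(10)/3)*(-13))*1) = 1/(45390 + (-52/3 + 13*I*sqrt(10)/3)*1) = 1/(45390 + (-52/3 + 13*I*sqrt(10)/3)) = 1/(136118/3 + 13*I*sqrt(10)/3)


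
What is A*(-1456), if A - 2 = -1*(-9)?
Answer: -16016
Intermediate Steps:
A = 11 (A = 2 - 1*(-9) = 2 + 9 = 11)
A*(-1456) = 11*(-1456) = -16016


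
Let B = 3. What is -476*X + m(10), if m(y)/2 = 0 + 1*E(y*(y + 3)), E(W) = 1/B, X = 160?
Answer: -228478/3 ≈ -76159.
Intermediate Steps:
E(W) = 1/3
m(y) = 2/3 (m(y) = 2*(0 + 1*(1/3)) = 2*(0 + 1/3) = 2*(1/3) = 2/3)
-476*X + m(10) = -476*160 + 2/3 = -76160 + 2/3 = -228478/3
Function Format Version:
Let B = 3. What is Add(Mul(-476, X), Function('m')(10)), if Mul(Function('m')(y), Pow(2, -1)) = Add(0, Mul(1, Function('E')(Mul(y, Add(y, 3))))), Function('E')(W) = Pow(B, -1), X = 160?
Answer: Rational(-228478, 3) ≈ -76159.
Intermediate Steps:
Function('E')(W) = Rational(1, 3) (Function('E')(W) = Pow(3, -1) = Rational(1, 3))
Function('m')(y) = Rational(2, 3) (Function('m')(y) = Mul(2, Add(0, Mul(1, Rational(1, 3)))) = Mul(2, Add(0, Rational(1, 3))) = Mul(2, Rational(1, 3)) = Rational(2, 3))
Add(Mul(-476, X), Function('m')(10)) = Add(Mul(-476, 160), Rational(2, 3)) = Add(-76160, Rational(2, 3)) = Rational(-228478, 3)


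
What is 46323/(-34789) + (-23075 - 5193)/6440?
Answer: -320433893/56010290 ≈ -5.7210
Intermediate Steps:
46323/(-34789) + (-23075 - 5193)/6440 = 46323*(-1/34789) - 28268*1/6440 = -46323/34789 - 7067/1610 = -320433893/56010290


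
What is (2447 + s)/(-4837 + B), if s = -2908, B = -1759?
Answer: 461/6596 ≈ 0.069891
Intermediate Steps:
(2447 + s)/(-4837 + B) = (2447 - 2908)/(-4837 - 1759) = -461/(-6596) = -461*(-1/6596) = 461/6596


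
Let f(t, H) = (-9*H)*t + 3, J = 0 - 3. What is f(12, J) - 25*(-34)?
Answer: 1177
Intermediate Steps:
J = -3
f(t, H) = 3 - 9*H*t (f(t, H) = -9*H*t + 3 = 3 - 9*H*t)
f(12, J) - 25*(-34) = (3 - 9*(-3)*12) - 25*(-34) = (3 + 324) + 850 = 327 + 850 = 1177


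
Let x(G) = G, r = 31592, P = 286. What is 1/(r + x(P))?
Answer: 1/31878 ≈ 3.1370e-5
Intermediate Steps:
1/(r + x(P)) = 1/(31592 + 286) = 1/31878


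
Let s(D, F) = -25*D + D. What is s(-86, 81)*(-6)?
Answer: -12384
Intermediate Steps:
s(D, F) = -24*D
s(-86, 81)*(-6) = -24*(-86)*(-6) = 2064*(-6) = -12384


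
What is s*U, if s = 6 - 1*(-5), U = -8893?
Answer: -97823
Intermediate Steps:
s = 11 (s = 6 + 5 = 11)
s*U = 11*(-8893) = -97823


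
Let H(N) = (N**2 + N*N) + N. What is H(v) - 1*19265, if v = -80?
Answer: -6545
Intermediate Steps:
H(N) = N + 2*N**2 (H(N) = (N**2 + N**2) + N = 2*N**2 + N = N + 2*N**2)
H(v) - 1*19265 = -80*(1 + 2*(-80)) - 1*19265 = -80*(1 - 160) - 19265 = -80*(-159) - 19265 = 12720 - 19265 = -6545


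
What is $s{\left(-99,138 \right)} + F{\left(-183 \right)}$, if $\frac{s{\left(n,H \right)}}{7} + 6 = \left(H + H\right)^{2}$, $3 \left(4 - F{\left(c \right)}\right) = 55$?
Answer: $\frac{1599527}{3} \approx 5.3318 \cdot 10^{5}$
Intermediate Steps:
$F{\left(c \right)} = - \frac{43}{3}$ ($F{\left(c \right)} = 4 - \frac{55}{3} = - \frac{43}{3}$)
$s{\left(n,H \right)} = -42 + 28 H^{2}$ ($s{\left(n,H \right)} = -42 + 7 \left(H + H\right)^{2} = -42 + 7 \left(2 H\right)^{2} = -42 + 7 \cdot 4 H^{2} = -42 + 28 H^{2}$)
$s{\left(-99,138 \right)} + F{\left(-183 \right)} = \left(-42 + 28 \cdot 138^{2}\right) - \frac{43}{3} = \left(-42 + 28 \cdot 19044\right) - \frac{43}{3} = \left(-42 + 533232\right) - \frac{43}{3} = 533190 - \frac{43}{3} = \frac{1599527}{3}$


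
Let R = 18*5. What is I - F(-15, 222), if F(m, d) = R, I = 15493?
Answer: 15403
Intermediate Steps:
R = 90
F(m, d) = 90
I - F(-15, 222) = 15493 - 1*90 = 15493 - 90 = 15403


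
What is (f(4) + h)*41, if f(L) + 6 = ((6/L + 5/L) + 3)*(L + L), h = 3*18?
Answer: 3854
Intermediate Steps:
h = 54
f(L) = -6 + 2*L*(3 + 11/L) (f(L) = -6 + ((6/L + 5/L) + 3)*(L + L) = -6 + (11/L + 3)*(2*L) = -6 + (3 + 11/L)*(2*L) = -6 + 2*L*(3 + 11/L))
(f(4) + h)*41 = ((16 + 6*4) + 54)*41 = ((16 + 24) + 54)*41 = (40 + 54)*41 = 94*41 = 3854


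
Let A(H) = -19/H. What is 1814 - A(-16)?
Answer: 29005/16 ≈ 1812.8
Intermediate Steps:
1814 - A(-16) = 1814 - (-19)/(-16) = 1814 - (-19)*(-1)/16 = 1814 - 1*19/16 = 1814 - 19/16 = 29005/16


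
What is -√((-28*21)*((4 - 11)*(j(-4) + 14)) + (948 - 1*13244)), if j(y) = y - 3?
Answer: -2*√4129 ≈ -128.51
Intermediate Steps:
j(y) = -3 + y
-√((-28*21)*((4 - 11)*(j(-4) + 14)) + (948 - 1*13244)) = -√((-28*21)*((4 - 11)*((-3 - 4) + 14)) + (948 - 1*13244)) = -√(-(-4116)*(-7 + 14) + (948 - 13244)) = -√(-(-4116)*7 - 12296) = -√(-588*(-49) - 12296) = -√(28812 - 12296) = -√16516 = -2*√4129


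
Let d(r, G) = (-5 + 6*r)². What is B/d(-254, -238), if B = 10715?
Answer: 10715/2337841 ≈ 0.0045833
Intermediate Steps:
B/d(-254, -238) = 10715/((-5 + 6*(-254))²) = 10715/((-5 - 1524)²) = 10715/((-1529)²) = 10715/2337841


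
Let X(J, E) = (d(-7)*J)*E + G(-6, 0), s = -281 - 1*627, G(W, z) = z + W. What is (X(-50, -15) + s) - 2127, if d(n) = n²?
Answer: 33709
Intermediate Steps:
G(W, z) = W + z
s = -908 (s = -281 - 627 = -908)
X(J, E) = -6 + 49*E*J (X(J, E) = ((-7)²*J)*E + (-6 + 0) = (49*J)*E - 6 = 49*E*J - 6 = -6 + 49*E*J)
(X(-50, -15) + s) - 2127 = ((-6 + 49*(-15)*(-50)) - 908) - 2127 = ((-6 + 36750) - 908) - 2127 = (36744 - 908) - 2127 = 35836 - 2127 = 33709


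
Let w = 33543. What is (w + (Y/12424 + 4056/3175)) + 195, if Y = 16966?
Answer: 665470077197/19723100 ≈ 33741.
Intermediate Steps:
(w + (Y/12424 + 4056/3175)) + 195 = (33543 + (16966/12424 + 4056/3175)) + 195 = (33543 + (16966*(1/12424) + 4056*(1/3175))) + 195 = (33543 + (8483/6212 + 4056/3175)) + 195 = (33543 + 52129397/19723100) + 195 = 661624072697/19723100 + 195 = 665470077197/19723100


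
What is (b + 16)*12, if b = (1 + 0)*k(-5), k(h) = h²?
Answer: 492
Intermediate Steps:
b = 25 (b = (1 + 0)*(-5)² = 1*25 = 25)
(b + 16)*12 = (25 + 16)*12 = 41*12 = 492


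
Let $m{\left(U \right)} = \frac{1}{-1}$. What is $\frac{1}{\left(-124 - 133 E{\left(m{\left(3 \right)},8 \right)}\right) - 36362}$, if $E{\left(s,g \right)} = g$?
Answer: $- \frac{1}{37550} \approx -2.6631 \cdot 10^{-5}$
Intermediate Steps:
$m{\left(U \right)} = -1$
$\frac{1}{\left(-124 - 133 E{\left(m{\left(3 \right)},8 \right)}\right) - 36362} = \frac{1}{\left(-124 - 1064\right) - 36362} = \frac{1}{-1188 - 36362} = \frac{1}{-37550} = - \frac{1}{37550}$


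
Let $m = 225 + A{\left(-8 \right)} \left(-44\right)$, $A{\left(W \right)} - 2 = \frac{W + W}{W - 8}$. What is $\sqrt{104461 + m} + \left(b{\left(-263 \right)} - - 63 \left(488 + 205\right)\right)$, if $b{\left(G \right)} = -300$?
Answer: $43359 + \sqrt{104554} \approx 43682.0$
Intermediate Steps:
$A{\left(W \right)} = 2 + \frac{2 W}{-8 + W}$ ($A{\left(W \right)} = 2 + \frac{W + W}{W - 8} = 2 + \frac{2 W}{-8 + W}$)
$m = 93$ ($m = 225 + \frac{4 \left(-4 - 8\right)}{-8 - 8} \left(-44\right) = 225 + 4 \frac{1}{-16} \left(-12\right) \left(-44\right) = 225 + 4 \left(- \frac{1}{16}\right) \left(-12\right) \left(-44\right) = 225 + 3 \left(-44\right) = 225 - 132 = 93$)
$\sqrt{104461 + m} + \left(b{\left(-263 \right)} - - 63 \left(488 + 205\right)\right) = \sqrt{104461 + 93} - \left(300 - 63 \left(488 + 205\right)\right) = \sqrt{104554} - \left(300 - 43659\right) = \sqrt{104554} - -43359 = \sqrt{104554} + \left(-300 + 43659\right) = \sqrt{104554} + 43359 = 43359 + \sqrt{104554}$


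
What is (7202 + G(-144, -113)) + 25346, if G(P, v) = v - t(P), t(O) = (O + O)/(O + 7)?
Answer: 4443307/137 ≈ 32433.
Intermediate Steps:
t(O) = 2*O/(7 + O) (t(O) = (2*O)/(7 + O) = 2*O/(7 + O))
G(P, v) = v - 2*P/(7 + P)
(7202 + G(-144, -113)) + 25346 = (7202 + (-2*(-144) - 113*(7 - 144))/(7 - 144)) + 25346 = (7202 + (288 - 113*(-137))/(-137)) + 25346 = (7202 - (288 + 15481)/137) + 25346 = (7202 - 1/137*15769) + 25346 = (7202 - 15769/137) + 25346 = 970905/137 + 25346 = 4443307/137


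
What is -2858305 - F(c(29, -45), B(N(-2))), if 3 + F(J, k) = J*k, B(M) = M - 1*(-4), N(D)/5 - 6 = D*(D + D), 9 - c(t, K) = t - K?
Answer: -2853492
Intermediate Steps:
c(t, K) = 9 + K - t (c(t, K) = 9 - (t - K) = 9 + (K - t) = 9 + K - t)
N(D) = 30 + 10*D**2 (N(D) = 30 + 5*(D*(D + D)) = 30 + 5*(D*(2*D)) = 30 + 5*(2*D**2) = 30 + 10*D**2)
B(M) = 4 + M (B(M) = M + 4 = 4 + M)
F(J, k) = -3 + J*k
-2858305 - F(c(29, -45), B(N(-2))) = -2858305 - (-3 + (9 - 45 - 1*29)*(4 + (30 + 10*(-2)**2))) = -2858305 - (-3 + (9 - 45 - 29)*(4 + (30 + 10*4))) = -2858305 - (-3 - 65*(4 + (30 + 40))) = -2858305 - (-3 - 65*(4 + 70)) = -2858305 - (-3 - 65*74) = -2858305 - (-3 - 4810) = -2858305 - 1*(-4813) = -2858305 + 4813 = -2853492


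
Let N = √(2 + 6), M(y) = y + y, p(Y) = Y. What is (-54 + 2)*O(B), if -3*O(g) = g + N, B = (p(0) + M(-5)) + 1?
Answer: -156 + 104*√2/3 ≈ -106.97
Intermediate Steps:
M(y) = 2*y
N = 2*√2 (N = √8 = 2*√2 ≈ 2.8284)
B = -9 (B = (0 + 2*(-5)) + 1 = (0 - 10) + 1 = -10 + 1 = -9)
O(g) = -2*√2/3 - g/3 (O(g) = -(g + 2*√2)/3 = -2*√2/3 - g/3)
(-54 + 2)*O(B) = (-54 + 2)*(-2*√2/3 - ⅓*(-9)) = -52*(-2*√2/3 + 3) = -52*(3 - 2*√2/3) = -156 + 104*√2/3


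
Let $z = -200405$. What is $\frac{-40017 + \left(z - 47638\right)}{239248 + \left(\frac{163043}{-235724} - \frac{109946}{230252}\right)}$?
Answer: $- \frac{3908680555092720}{3246335608987841} \approx -1.204$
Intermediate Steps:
$\frac{-40017 + \left(z - 47638\right)}{239248 + \left(\frac{163043}{-235724} - \frac{109946}{230252}\right)} = \frac{-40017 - 248043}{239248 + \left(\frac{163043}{-235724} - \frac{109946}{230252}\right)} = \frac{-40017 - 248043}{239248 + \left(163043 \left(- \frac{1}{235724}\right) - \frac{54973}{115126}\right)} = - \frac{288060}{239248 - \frac{15864471935}{13568980612}} = - \frac{288060}{\frac{3246335608987841}{13568980612}} = \left(-288060\right) \frac{13568980612}{3246335608987841} = - \frac{3908680555092720}{3246335608987841}$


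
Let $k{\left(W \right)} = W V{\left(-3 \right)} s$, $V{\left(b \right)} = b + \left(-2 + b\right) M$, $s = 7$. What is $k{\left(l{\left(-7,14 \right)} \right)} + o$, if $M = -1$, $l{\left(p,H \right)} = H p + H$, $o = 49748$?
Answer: $48572$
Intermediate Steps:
$l{\left(p,H \right)} = H + H p$
$V{\left(b \right)} = 2$ ($V{\left(b \right)} = b + \left(-2 + b\right) \left(-1\right) = b - \left(-2 + b\right) = 2$)
$k{\left(W \right)} = 14 W$ ($k{\left(W \right)} = W 2 \cdot 7 = 2 W 7 = 14 W$)
$k{\left(l{\left(-7,14 \right)} \right)} + o = 14 \cdot 14 \left(1 - 7\right) + 49748 = 14 \cdot 14 \left(-6\right) + 49748 = 14 \left(-84\right) + 49748 = -1176 + 49748 = 48572$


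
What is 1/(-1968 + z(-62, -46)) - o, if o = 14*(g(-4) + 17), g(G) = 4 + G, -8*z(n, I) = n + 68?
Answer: -1874254/7875 ≈ -238.00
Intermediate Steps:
z(n, I) = -17/2 - n/8 (z(n, I) = -(n + 68)/8 = -(68 + n)/8 = -17/2 - n/8)
o = 238 (o = 14*((4 - 4) + 17) = 14*(0 + 17) = 14*17 = 238)
1/(-1968 + z(-62, -46)) - o = 1/(-1968 + (-17/2 - ⅛*(-62))) - 1*238 = 1/(-1968 + (-17/2 + 31/4)) - 238 = 1/(-1968 - ¾) - 238 = 1/(-7875/4) - 238 = -4/7875 - 238 = -1874254/7875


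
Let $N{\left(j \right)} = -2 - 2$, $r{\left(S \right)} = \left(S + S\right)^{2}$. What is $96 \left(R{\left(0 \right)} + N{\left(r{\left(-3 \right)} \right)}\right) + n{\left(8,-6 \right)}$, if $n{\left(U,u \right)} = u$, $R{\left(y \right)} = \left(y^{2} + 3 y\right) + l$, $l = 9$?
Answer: $474$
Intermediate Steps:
$R{\left(y \right)} = 9 + y^{2} + 3 y$ ($R{\left(y \right)} = \left(y^{2} + 3 y\right) + 9 = 9 + y^{2} + 3 y$)
$r{\left(S \right)} = 4 S^{2}$ ($r{\left(S \right)} = \left(2 S\right)^{2} = 4 S^{2}$)
$N{\left(j \right)} = -4$
$96 \left(R{\left(0 \right)} + N{\left(r{\left(-3 \right)} \right)}\right) + n{\left(8,-6 \right)} = 96 \left(\left(9 + 0^{2} + 3 \cdot 0\right) - 4\right) - 6 = 96 \left(\left(9 + 0 + 0\right) - 4\right) - 6 = 96 \left(9 - 4\right) - 6 = 96 \cdot 5 - 6 = 480 - 6 = 474$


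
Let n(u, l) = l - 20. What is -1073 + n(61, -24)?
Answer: -1117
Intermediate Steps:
n(u, l) = -20 + l
-1073 + n(61, -24) = -1073 + (-20 - 24) = -1073 - 44 = -1117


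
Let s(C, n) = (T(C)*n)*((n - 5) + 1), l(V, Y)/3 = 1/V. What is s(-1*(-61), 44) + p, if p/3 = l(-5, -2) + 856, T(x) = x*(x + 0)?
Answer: 32757631/5 ≈ 6.5515e+6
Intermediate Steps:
T(x) = x**2 (T(x) = x*x = x**2)
l(V, Y) = 3/V
p = 12831/5 (p = 3*(3/(-5) + 856) = 3*(3*(-1/5) + 856) = 3*(-3/5 + 856) = 3*(4277/5) = 12831/5 ≈ 2566.2)
s(C, n) = n*C**2*(-4 + n) (s(C, n) = (C**2*n)*((n - 5) + 1) = (n*C**2)*((-5 + n) + 1) = (n*C**2)*(-4 + n) = n*C**2*(-4 + n))
s(-1*(-61), 44) + p = 44*(-1*(-61))**2*(-4 + 44) + 12831/5 = 44*61**2*40 + 12831/5 = 44*3721*40 + 12831/5 = 6548960 + 12831/5 = 32757631/5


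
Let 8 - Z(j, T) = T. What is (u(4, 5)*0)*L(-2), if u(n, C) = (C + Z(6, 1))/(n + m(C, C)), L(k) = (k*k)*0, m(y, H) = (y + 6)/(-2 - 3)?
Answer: 0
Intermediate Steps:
m(y, H) = -6/5 - y/5 (m(y, H) = (6 + y)/(-5) = (6 + y)*(-⅕) = -6/5 - y/5)
Z(j, T) = 8 - T
L(k) = 0 (L(k) = k²*0 = 0)
u(n, C) = (7 + C)/(-6/5 + n - C/5) (u(n, C) = (C + (8 - 1*1))/(n + (-6/5 - C/5)) = (C + (8 - 1))/(-6/5 + n - C/5) = (C + 7)/(-6/5 + n - C/5) = (7 + C)/(-6/5 + n - C/5))
(u(4, 5)*0)*L(-2) = ((5*(7 + 5)/(-6 - 1*5 + 5*4))*0)*0 = ((5*12/(-6 - 5 + 20))*0)*0 = ((5*12/9)*0)*0 = ((5*(⅑)*12)*0)*0 = ((20/3)*0)*0 = 0*0 = 0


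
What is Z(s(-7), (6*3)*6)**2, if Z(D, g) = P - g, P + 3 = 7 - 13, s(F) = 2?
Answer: 13689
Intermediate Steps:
P = -9 (P = -3 + (7 - 13) = -3 - 6 = -9)
Z(D, g) = -9 - g
Z(s(-7), (6*3)*6)**2 = (-9 - 6*3*6)**2 = (-9 - 18*6)**2 = (-9 - 1*108)**2 = (-9 - 108)**2 = (-117)**2 = 13689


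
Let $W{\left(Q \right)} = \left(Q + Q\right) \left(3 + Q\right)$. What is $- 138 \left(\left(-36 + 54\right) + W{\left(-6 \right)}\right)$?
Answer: $-7452$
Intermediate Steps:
$W{\left(Q \right)} = 2 Q \left(3 + Q\right)$
$- 138 \left(\left(-36 + 54\right) + W{\left(-6 \right)}\right) = - 138 \left(\left(-36 + 54\right) + 2 \left(-6\right) \left(3 - 6\right)\right) = - 138 \left(18 + 2 \left(-6\right) \left(-3\right)\right) = - 138 \left(18 + 36\right) = \left(-138\right) 54 = -7452$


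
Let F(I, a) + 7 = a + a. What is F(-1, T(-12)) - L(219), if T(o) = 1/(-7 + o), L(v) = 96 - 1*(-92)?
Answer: -3707/19 ≈ -195.11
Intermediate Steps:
L(v) = 188 (L(v) = 96 + 92 = 188)
F(I, a) = -7 + 2*a (F(I, a) = -7 + (a + a) = -7 + 2*a)
F(-1, T(-12)) - L(219) = (-7 + 2/(-7 - 12)) - 1*188 = (-7 + 2/(-19)) - 188 = (-7 + 2*(-1/19)) - 188 = (-7 - 2/19) - 188 = -135/19 - 188 = -3707/19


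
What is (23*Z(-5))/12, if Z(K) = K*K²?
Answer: -2875/12 ≈ -239.58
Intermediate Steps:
Z(K) = K³
(23*Z(-5))/12 = (23*(-5)³)/12 = (23*(-125))*(1/12) = -2875*1/12 = -2875/12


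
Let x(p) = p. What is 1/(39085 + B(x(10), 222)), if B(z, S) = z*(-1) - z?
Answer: 1/39065 ≈ 2.5598e-5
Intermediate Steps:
B(z, S) = -2*z (B(z, S) = -z - z = -2*z)
1/(39085 + B(x(10), 222)) = 1/(39085 - 2*10) = 1/(39085 - 20) = 1/39065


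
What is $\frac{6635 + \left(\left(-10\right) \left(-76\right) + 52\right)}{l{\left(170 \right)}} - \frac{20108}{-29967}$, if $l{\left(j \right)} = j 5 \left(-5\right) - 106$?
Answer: $- \frac{4108297}{3955644} \approx -1.0386$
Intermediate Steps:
$l{\left(j \right)} = -106 - 25 j$ ($l{\left(j \right)} = 5 j \left(-5\right) - 106 = - 25 j - 106 = -106 - 25 j$)
$\frac{6635 + \left(\left(-10\right) \left(-76\right) + 52\right)}{l{\left(170 \right)}} - \frac{20108}{-29967} = \frac{6635 + \left(\left(-10\right) \left(-76\right) + 52\right)}{-106 - 4250} - \frac{20108}{-29967} = \frac{6635 + \left(760 + 52\right)}{-106 - 4250} - - \frac{20108}{29967} = \frac{6635 + 812}{-4356} + \frac{20108}{29967} = 7447 \left(- \frac{1}{4356}\right) + \frac{20108}{29967} = - \frac{677}{396} + \frac{20108}{29967} = - \frac{4108297}{3955644}$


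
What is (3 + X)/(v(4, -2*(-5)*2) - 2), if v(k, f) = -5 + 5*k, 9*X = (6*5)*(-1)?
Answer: -1/39 ≈ -0.025641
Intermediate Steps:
X = -10/3 (X = ((6*5)*(-1))/9 = (30*(-1))/9 = (⅑)*(-30) = -10/3 ≈ -3.3333)
(3 + X)/(v(4, -2*(-5)*2) - 2) = (3 - 10/3)/((-5 + 5*4) - 2) = -⅓/((-5 + 20) - 2) = -⅓/(15 - 2) = -⅓/13 = (1/13)*(-⅓) = -1/39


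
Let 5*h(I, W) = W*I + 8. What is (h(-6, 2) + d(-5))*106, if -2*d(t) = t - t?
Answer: -424/5 ≈ -84.800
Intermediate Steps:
h(I, W) = 8/5 + I*W/5 (h(I, W) = (W*I + 8)/5 = (I*W + 8)/5 = (8 + I*W)/5 = 8/5 + I*W/5)
d(t) = 0 (d(t) = -(t - t)/2 = -½*0 = 0)
(h(-6, 2) + d(-5))*106 = ((8/5 + (⅕)*(-6)*2) + 0)*106 = ((8/5 - 12/5) + 0)*106 = (-⅘ + 0)*106 = -⅘*106 = -424/5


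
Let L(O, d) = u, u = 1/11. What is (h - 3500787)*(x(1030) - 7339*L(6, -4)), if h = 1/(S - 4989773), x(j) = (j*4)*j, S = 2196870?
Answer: -456331428486877190782/30721933 ≈ -1.4854e+13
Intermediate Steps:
u = 1/11 ≈ 0.090909
L(O, d) = 1/11
x(j) = 4*j² (x(j) = (4*j)*j = 4*j²)
h = -1/2792903 (h = 1/(2196870 - 4989773) = 1/(-2792903) = -1/2792903 ≈ -3.5805e-7)
(h - 3500787)*(x(1030) - 7339*L(6, -4)) = (-1/2792903 - 3500787)*(4*1030² - 7339*1/11) = -9777358514662*(4*1060900 - 7339/11)/2792903 = -9777358514662*(4243600 - 7339/11)/2792903 = -9777358514662/2792903*46672261/11 = -456331428486877190782/30721933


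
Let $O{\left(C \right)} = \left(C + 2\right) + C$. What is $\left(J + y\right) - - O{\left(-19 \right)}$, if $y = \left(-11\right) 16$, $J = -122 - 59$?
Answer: $-393$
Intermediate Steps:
$J = -181$
$O{\left(C \right)} = 2 + 2 C$ ($O{\left(C \right)} = \left(2 + C\right) + C = 2 + 2 C$)
$y = -176$
$\left(J + y\right) - - O{\left(-19 \right)} = \left(-181 - 176\right) - - (2 + 2 \left(-19\right)) = -357 - - (2 - 38) = -357 - \left(-1\right) \left(-36\right) = -357 - 36 = -393$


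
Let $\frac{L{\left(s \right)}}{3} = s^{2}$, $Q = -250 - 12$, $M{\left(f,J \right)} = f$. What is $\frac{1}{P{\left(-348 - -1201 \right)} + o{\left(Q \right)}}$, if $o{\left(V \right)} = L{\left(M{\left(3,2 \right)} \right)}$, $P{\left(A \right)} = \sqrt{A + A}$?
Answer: $- \frac{27}{977} + \frac{\sqrt{1706}}{977} \approx 0.01464$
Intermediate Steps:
$Q = -262$
$L{\left(s \right)} = 3 s^{2}$
$P{\left(A \right)} = \sqrt{2} \sqrt{A}$ ($P{\left(A \right)} = \sqrt{2 A} = \sqrt{2} \sqrt{A}$)
$o{\left(V \right)} = 27$ ($o{\left(V \right)} = 3 \cdot 3^{2} = 3 \cdot 9 = 27$)
$\frac{1}{P{\left(-348 - -1201 \right)} + o{\left(Q \right)}} = \frac{1}{\sqrt{2} \sqrt{-348 - -1201} + 27} = \frac{1}{\sqrt{2} \sqrt{-348 + 1201} + 27} = \frac{1}{\sqrt{2} \sqrt{853} + 27} = \frac{1}{\sqrt{1706} + 27} = \frac{1}{27 + \sqrt{1706}}$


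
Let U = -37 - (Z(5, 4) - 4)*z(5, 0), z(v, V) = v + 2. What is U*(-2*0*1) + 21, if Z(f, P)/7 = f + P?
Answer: 21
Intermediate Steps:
Z(f, P) = 7*P + 7*f (Z(f, P) = 7*(f + P) = 7*(P + f) = 7*P + 7*f)
z(v, V) = 2 + v
U = -450 (U = -37 - ((7*4 + 7*5) - 4)*(2 + 5) = -37 - ((28 + 35) - 4)*7 = -37 - (63 - 4)*7 = -37 - 59*7 = -37 - 1*413 = -37 - 413 = -450)
U*(-2*0*1) + 21 = -450*(-2*0) + 21 = -0 + 21 = -450*0 + 21 = 0 + 21 = 21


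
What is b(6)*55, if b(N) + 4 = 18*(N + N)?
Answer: 11660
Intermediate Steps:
b(N) = -4 + 36*N (b(N) = -4 + 18*(N + N) = -4 + 18*(2*N) = -4 + 36*N)
b(6)*55 = (-4 + 36*6)*55 = (-4 + 216)*55 = 212*55 = 11660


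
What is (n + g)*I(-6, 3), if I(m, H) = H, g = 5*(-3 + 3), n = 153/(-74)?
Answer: -459/74 ≈ -6.2027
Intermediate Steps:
n = -153/74 (n = 153*(-1/74) = -153/74 ≈ -2.0676)
g = 0 (g = 5*0 = 0)
(n + g)*I(-6, 3) = (-153/74 + 0)*3 = -153/74*3 = -459/74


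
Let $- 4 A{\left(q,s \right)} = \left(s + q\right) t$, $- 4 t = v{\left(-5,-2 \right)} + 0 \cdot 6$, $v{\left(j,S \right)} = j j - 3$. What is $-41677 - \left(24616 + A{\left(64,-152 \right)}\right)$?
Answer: $-66172$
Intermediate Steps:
$v{\left(j,S \right)} = -3 + j^{2}$ ($v{\left(j,S \right)} = j^{2} - 3 = -3 + j^{2}$)
$t = - \frac{11}{2}$ ($t = - \frac{\left(-3 + \left(-5\right)^{2}\right) + 0 \cdot 6}{4} = - \frac{\left(-3 + 25\right) + 0}{4} = - \frac{22 + 0}{4} = \left(- \frac{1}{4}\right) 22 = - \frac{11}{2} \approx -5.5$)
$A{\left(q,s \right)} = \frac{11 q}{8} + \frac{11 s}{8}$ ($A{\left(q,s \right)} = - \frac{\left(s + q\right) \left(- \frac{11}{2}\right)}{4} = - \frac{\left(q + s\right) \left(- \frac{11}{2}\right)}{4} = - \frac{- \frac{11 q}{2} - \frac{11 s}{2}}{4} = \frac{11 q}{8} + \frac{11 s}{8}$)
$-41677 - \left(24616 + A{\left(64,-152 \right)}\right) = -41677 - \left(24616 - 209 + 88\right) = -41677 - 24495 = -66172$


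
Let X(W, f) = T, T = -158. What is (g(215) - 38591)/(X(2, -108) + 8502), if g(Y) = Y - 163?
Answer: -38539/8344 ≈ -4.6188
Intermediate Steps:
g(Y) = -163 + Y
X(W, f) = -158
(g(215) - 38591)/(X(2, -108) + 8502) = ((-163 + 215) - 38591)/(-158 + 8502) = (52 - 38591)/8344 = -38539*1/8344 = -38539/8344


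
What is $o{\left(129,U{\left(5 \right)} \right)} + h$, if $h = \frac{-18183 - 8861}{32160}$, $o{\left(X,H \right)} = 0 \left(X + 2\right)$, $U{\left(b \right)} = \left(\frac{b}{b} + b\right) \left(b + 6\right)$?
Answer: $- \frac{6761}{8040} \approx -0.84092$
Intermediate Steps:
$U{\left(b \right)} = \left(1 + b\right) \left(6 + b\right)$
$o{\left(X,H \right)} = 0$ ($o{\left(X,H \right)} = 0 \left(2 + X\right) = 0$)
$h = - \frac{6761}{8040}$ ($h = \left(-18183 - 8861\right) \frac{1}{32160} = \left(-27044\right) \frac{1}{32160} = - \frac{6761}{8040} \approx -0.84092$)
$o{\left(129,U{\left(5 \right)} \right)} + h = 0 - \frac{6761}{8040} = - \frac{6761}{8040}$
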